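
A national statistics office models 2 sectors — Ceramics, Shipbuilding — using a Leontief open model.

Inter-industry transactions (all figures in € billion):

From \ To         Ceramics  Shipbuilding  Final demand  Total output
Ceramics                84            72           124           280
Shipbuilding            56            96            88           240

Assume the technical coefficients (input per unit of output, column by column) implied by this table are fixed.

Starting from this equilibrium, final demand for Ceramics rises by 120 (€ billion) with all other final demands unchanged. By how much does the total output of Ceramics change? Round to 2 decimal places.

Δx_C = 200.00

Technical coefficients a_ij = z_ij / X_j:
  a_CC = 84/280 = 0.30, a_SC = 56/280 = 0.20
  a_CS = 72/240 = 0.30, a_SS = 96/240 = 0.40
I − A =
  [   0.70    -0.30]
  [  -0.20     0.60]
det(I−A) = (0.70)(0.60) − (-0.30)(-0.20) = 0.3600
adj(I−A) = [[0.60, 0.30], [0.20, 0.70]]
(I − A)⁻¹ = adj(I−A) / det(I−A) ≈
  [   1.6667     0.8333]
  [   0.5556     1.9444]
Δx = (I − A)⁻¹ Δd with Δd having +120 in the Ceramics component and 0 elsewhere.
So Δx_C = L_CC · (+120), where L_CC = adj(I−A)_CC / det(I−A) = 0.60 / 0.3600.
Δx_C = 0.60 × (+120) / 0.3600 = 72.00 / 0.3600 = 200.00.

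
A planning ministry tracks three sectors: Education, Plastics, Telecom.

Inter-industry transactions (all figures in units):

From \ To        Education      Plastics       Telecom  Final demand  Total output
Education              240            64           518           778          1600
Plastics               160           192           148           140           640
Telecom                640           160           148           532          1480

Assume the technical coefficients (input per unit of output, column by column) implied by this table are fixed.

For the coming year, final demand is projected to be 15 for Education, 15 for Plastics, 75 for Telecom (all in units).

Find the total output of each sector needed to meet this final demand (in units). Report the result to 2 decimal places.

Technical coefficients a_ij = z_ij / X_j:
  a_11 = 240/1600 = 0.15, a_21 = 160/1600 = 0.10, a_31 = 640/1600 = 0.40
  a_12 = 64/640 = 0.10, a_22 = 192/640 = 0.30, a_32 = 160/640 = 0.25
  a_13 = 518/1480 = 0.35, a_23 = 148/1480 = 0.10, a_33 = 148/1480 = 0.10
I − A =
  [   0.85    -0.10    -0.35]
  [  -0.10     0.70    -0.10]
  [  -0.40    -0.25     0.90]
Cofactors of I−A, C_ij = (−1)^(i+j)·(minor ij) (rows/columns in the sector order above):
  C_11 = (0.70)(0.90) − (-0.10)(-0.25) = 0.6050
  C_12 = −[(-0.10)(0.90) − (-0.10)(-0.40)] = 0.1300
  C_13 = (-0.10)(-0.25) − (0.70)(-0.40) = 0.3050
  C_21 = −[(-0.10)(0.90) − (-0.35)(-0.25)] = 0.1775
  C_22 = (0.85)(0.90) − (-0.35)(-0.40) = 0.6250
  C_23 = −[(0.85)(-0.25) − (-0.10)(-0.40)] = 0.2525
  C_31 = (-0.10)(-0.10) − (-0.35)(0.70) = 0.2550
  C_32 = −[(0.85)(-0.10) − (-0.35)(-0.10)] = 0.1200
  C_33 = (0.85)(0.70) − (-0.10)(-0.10) = 0.5850
det(I−A) = Σ_j (I−A)_1j·C_1j = (0.85)(0.6050) + (-0.10)(0.1300) + (-0.35)(0.3050) = 0.3945
adj(I−A) = Cᵀ =
  [ 0.6050   0.1775   0.2550]
  [ 0.1300   0.6250   0.1200]
  [ 0.3050   0.2525   0.5850]
(I − A)⁻¹ = adj(I−A) / det(I−A) ≈
  [   1.5336     0.4499     0.6464]
  [   0.3295     1.5843     0.3042]
  [   0.7731     0.6401     1.4829]
x = (I − A)⁻¹ d = adj(I−A)·d / det(I−A), with det(I−A) = 0.3945:
  x_1 = (0.6050·15 + 0.1775·15 + 0.2550·75) / 0.3945 = 30.8625 / 0.3945 ≈ 78.23
  x_2 = (0.1300·15 + 0.6250·15 + 0.1200·75) / 0.3945 = 20.325 / 0.3945 ≈ 51.52
  x_3 = (0.3050·15 + 0.2525·15 + 0.5850·75) / 0.3945 = 52.2375 / 0.3945 ≈ 132.41

x_1 = 78.23, x_2 = 51.52, x_3 = 132.41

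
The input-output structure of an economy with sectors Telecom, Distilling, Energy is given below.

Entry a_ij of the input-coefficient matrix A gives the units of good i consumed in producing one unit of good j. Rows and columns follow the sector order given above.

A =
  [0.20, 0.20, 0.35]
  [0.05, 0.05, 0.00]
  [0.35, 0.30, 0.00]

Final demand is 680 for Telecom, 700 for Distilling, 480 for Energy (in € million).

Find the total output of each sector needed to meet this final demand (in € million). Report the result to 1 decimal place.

x_1 = 1621.8, x_2 = 822.2, x_3 = 1294.3

I − A =
  [   0.80    -0.20    -0.35]
  [  -0.05     0.95     0.00]
  [  -0.35    -0.30     1.00]
Cofactors of I−A, C_ij = (−1)^(i+j)·(minor ij) (rows/columns in the sector order above):
  C_11 = (0.95)(1.00) − (0.00)(-0.30) = 0.9500
  C_12 = −[(-0.05)(1.00) − (0.00)(-0.35)] = 0.0500
  C_13 = (-0.05)(-0.30) − (0.95)(-0.35) = 0.3475
  C_21 = −[(-0.20)(1.00) − (-0.35)(-0.30)] = 0.3050
  C_22 = (0.80)(1.00) − (-0.35)(-0.35) = 0.6775
  C_23 = −[(0.80)(-0.30) − (-0.20)(-0.35)] = 0.3100
  C_31 = (-0.20)(0.00) − (-0.35)(0.95) = 0.3325
  C_32 = −[(0.80)(0.00) − (-0.35)(-0.05)] = 0.0175
  C_33 = (0.80)(0.95) − (-0.20)(-0.05) = 0.7500
det(I−A) = Σ_j (I−A)_1j·C_1j = (0.80)(0.9500) + (-0.20)(0.0500) + (-0.35)(0.3475) = 0.628375
adj(I−A) = Cᵀ =
  [ 0.9500   0.3050   0.3325]
  [ 0.0500   0.6775   0.0175]
  [ 0.3475   0.3100   0.7500]
(I − A)⁻¹ = adj(I−A) / det(I−A) ≈
  [   1.5118     0.4854     0.5291]
  [   0.0796     1.0782     0.0278]
  [   0.5530     0.4933     1.1936]
x = (I − A)⁻¹ d = adj(I−A)·d / det(I−A), with det(I−A) = 0.628375:
  x_1 = (0.9500·680 + 0.3050·700 + 0.3325·480) / 0.628375 = 1019.10 / 0.628375 ≈ 1621.8
  x_2 = (0.0500·680 + 0.6775·700 + 0.0175·480) / 0.628375 = 516.65 / 0.628375 ≈ 822.2
  x_3 = (0.3475·680 + 0.3100·700 + 0.7500·480) / 0.628375 = 813.30 / 0.628375 ≈ 1294.3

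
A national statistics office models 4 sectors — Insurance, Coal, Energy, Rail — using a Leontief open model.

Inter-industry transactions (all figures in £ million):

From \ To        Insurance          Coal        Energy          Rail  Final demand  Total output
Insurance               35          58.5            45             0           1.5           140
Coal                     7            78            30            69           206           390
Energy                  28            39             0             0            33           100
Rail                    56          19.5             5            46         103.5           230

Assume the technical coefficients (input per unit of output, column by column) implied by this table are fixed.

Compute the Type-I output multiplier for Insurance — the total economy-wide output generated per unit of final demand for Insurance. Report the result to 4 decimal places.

Technical coefficients a_ij = z_ij / X_j:
  a_II = 35/140 = 0.25, a_CI = 7/140 = 0.05, a_EI = 28/140 = 0.20, a_RI = 56/140 = 0.40
  a_IC = 58.5/390 = 0.15, a_CC = 78/390 = 0.20, a_EC = 39/390 = 0.10, a_RC = 19.5/390 = 0.05
  a_IE = 45/100 = 0.45, a_CE = 30/100 = 0.30, a_EE = 0/100 = 0.00, a_RE = 5/100 = 0.05
  a_IR = 0/230 = 0.00, a_CR = 69/230 = 0.30, a_ER = 0/230 = 0.00, a_RR = 46/230 = 0.20
I − A =
  [   0.75    -0.15    -0.45     0.00]
  [  -0.05     0.80    -0.30    -0.30]
  [  -0.20    -0.10     1.00     0.00]
  [  -0.40    -0.05    -0.05     0.80]
Compute the cofactors C_ij = (−1)^(i+j)·(3×3 minor ij) of I−A; the adjugate is their transpose:
adj(I−A) = Cᵀ =
  [ 0.59950   0.15600   0.31950   0.05850]
  [ 0.21100   0.52800   0.26325   0.19800]
  [ 0.14100   0.08400   0.44475   0.03150]
  [ 0.32175   0.11625   0.20400   0.48675]
det(I−A) = Σ_j (I−A)_1j·C_1j = (0.75)(0.59950) + (-0.15)(0.21100) + (-0.45)(0.14100) + (0.00)(0.32175) = 0.354525
(I − A)⁻¹ = adj(I−A) / det(I−A) ≈
  [   1.69099     0.44003     0.90121     0.16501]
  [   0.59516     1.48932     0.74254     0.55849]
  [   0.39772     0.23694     1.25450     0.08885]
  [   0.90755     0.32790     0.57542     1.37296]
The output multiplier for sector j is the column-j sum of the Leontief inverse (I − A)⁻¹ = adj(I−A) / det(I−A).
Column I of adj(I−A): (0.59950, 0.21100, 0.14100, 0.32175); det(I−A) = 0.354525.
m_I = (0.59950 + 0.21100 + 0.14100 + 0.32175) / 0.354525 = 1.27325 / 0.354525 ≈ 3.5914.

m_I = 3.5914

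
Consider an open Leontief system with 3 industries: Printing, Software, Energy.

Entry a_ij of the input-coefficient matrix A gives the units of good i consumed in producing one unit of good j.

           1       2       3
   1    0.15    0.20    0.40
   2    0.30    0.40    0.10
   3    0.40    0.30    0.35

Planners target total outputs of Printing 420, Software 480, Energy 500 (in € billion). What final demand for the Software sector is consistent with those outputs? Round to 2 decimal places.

d_2 = 112.00

I − A =
  [   0.85    -0.20    -0.40]
  [  -0.30     0.60    -0.10]
  [  -0.40    -0.30     0.65]
d = (I − A) x:
  d_1 = (+0.85)·420 + (-0.20)·480 + (-0.40)·500 = 61.00
  d_2 = (-0.30)·420 + (+0.60)·480 + (-0.10)·500 = 112.00
  d_3 = (-0.40)·420 + (-0.30)·480 + (+0.65)·500 = 13.00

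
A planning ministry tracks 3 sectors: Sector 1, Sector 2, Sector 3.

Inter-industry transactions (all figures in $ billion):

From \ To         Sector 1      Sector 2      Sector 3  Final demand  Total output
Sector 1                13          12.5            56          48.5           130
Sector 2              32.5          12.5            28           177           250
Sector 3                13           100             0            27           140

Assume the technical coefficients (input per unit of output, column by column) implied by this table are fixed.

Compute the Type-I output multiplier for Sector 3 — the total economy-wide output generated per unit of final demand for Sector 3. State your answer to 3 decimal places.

m_3 = 2.187

Technical coefficients a_ij = z_ij / X_j:
  a_11 = 13/130 = 0.10, a_21 = 32.5/130 = 0.25, a_31 = 13/130 = 0.10
  a_12 = 12.5/250 = 0.05, a_22 = 12.5/250 = 0.05, a_32 = 100/250 = 0.40
  a_13 = 56/140 = 0.40, a_23 = 28/140 = 0.20, a_33 = 0/140 = 0.00
I − A =
  [   0.90    -0.05    -0.40]
  [  -0.25     0.95    -0.20]
  [  -0.10    -0.40     1.00]
Cofactors of I−A, C_ij = (−1)^(i+j)·(minor ij) (rows/columns in the sector order above):
  C_11 = (0.95)(1.00) − (-0.20)(-0.40) = 0.8700
  C_12 = −[(-0.25)(1.00) − (-0.20)(-0.10)] = 0.2700
  C_13 = (-0.25)(-0.40) − (0.95)(-0.10) = 0.1950
  C_21 = −[(-0.05)(1.00) − (-0.40)(-0.40)] = 0.2100
  C_22 = (0.90)(1.00) − (-0.40)(-0.10) = 0.8600
  C_23 = −[(0.90)(-0.40) − (-0.05)(-0.10)] = 0.3650
  C_31 = (-0.05)(-0.20) − (-0.40)(0.95) = 0.3900
  C_32 = −[(0.90)(-0.20) − (-0.40)(-0.25)] = 0.2800
  C_33 = (0.90)(0.95) − (-0.05)(-0.25) = 0.8425
det(I−A) = Σ_j (I−A)_1j·C_1j = (0.90)(0.8700) + (-0.05)(0.2700) + (-0.40)(0.1950) = 0.6915
adj(I−A) = Cᵀ =
  [ 0.8700   0.2100   0.3900]
  [ 0.2700   0.8600   0.2800]
  [ 0.1950   0.3650   0.8425]
(I − A)⁻¹ = adj(I−A) / det(I−A) ≈
  [   1.2581     0.3037     0.5640]
  [   0.3905     1.2437     0.4049]
  [   0.2820     0.5278     1.2184]
The output multiplier for sector j is the column-j sum of the Leontief inverse (I − A)⁻¹ = adj(I−A) / det(I−A).
Column 3 of adj(I−A): (0.3900, 0.2800, 0.8425); det(I−A) = 0.6915.
m_3 = (0.3900 + 0.2800 + 0.8425) / 0.6915 = 1.5125 / 0.6915 ≈ 2.187.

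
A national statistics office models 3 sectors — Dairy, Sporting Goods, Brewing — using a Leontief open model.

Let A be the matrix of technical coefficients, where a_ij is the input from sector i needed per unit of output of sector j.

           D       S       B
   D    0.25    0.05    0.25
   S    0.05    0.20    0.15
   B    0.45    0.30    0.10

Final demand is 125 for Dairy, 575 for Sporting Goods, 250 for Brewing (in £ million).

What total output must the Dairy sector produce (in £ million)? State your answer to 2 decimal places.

x_D = 504.45

I − A =
  [   0.75    -0.05    -0.25]
  [  -0.05     0.80    -0.15]
  [  -0.45    -0.30     0.90]
Cofactors of I−A, C_ij = (−1)^(i+j)·(minor ij) (rows/columns in the sector order above):
  C_11 = (0.80)(0.90) − (-0.15)(-0.30) = 0.6750
  C_12 = −[(-0.05)(0.90) − (-0.15)(-0.45)] = 0.1125
  C_13 = (-0.05)(-0.30) − (0.80)(-0.45) = 0.3750
  C_21 = −[(-0.05)(0.90) − (-0.25)(-0.30)] = 0.1200
  C_22 = (0.75)(0.90) − (-0.25)(-0.45) = 0.5625
  C_23 = −[(0.75)(-0.30) − (-0.05)(-0.45)] = 0.2475
  C_31 = (-0.05)(-0.15) − (-0.25)(0.80) = 0.2075
  C_32 = −[(0.75)(-0.15) − (-0.25)(-0.05)] = 0.1250
  C_33 = (0.75)(0.80) − (-0.05)(-0.05) = 0.5975
det(I−A) = Σ_j (I−A)_1j·C_1j = (0.75)(0.6750) + (-0.05)(0.1125) + (-0.25)(0.3750) = 0.406875
adj(I−A) = Cᵀ =
  [ 0.6750   0.1200   0.2075]
  [ 0.1125   0.5625   0.1250]
  [ 0.3750   0.2475   0.5975]
(I − A)⁻¹ = adj(I−A) / det(I−A) ≈
  [   1.6590     0.2949     0.5100]
  [   0.2765     1.3825     0.3072]
  [   0.9217     0.6083     1.4685]
x = (I − A)⁻¹ d = adj(I−A)·d / det(I−A), with det(I−A) = 0.406875:
  x_D = (0.6750·125 + 0.1200·575 + 0.2075·250) / 0.406875 = 205.25 / 0.406875 ≈ 504.45
  x_S = (0.1125·125 + 0.5625·575 + 0.1250·250) / 0.406875 = 368.75 / 0.406875 ≈ 906.30
  x_B = (0.3750·125 + 0.2475·575 + 0.5975·250) / 0.406875 = 338.5625 / 0.406875 ≈ 832.10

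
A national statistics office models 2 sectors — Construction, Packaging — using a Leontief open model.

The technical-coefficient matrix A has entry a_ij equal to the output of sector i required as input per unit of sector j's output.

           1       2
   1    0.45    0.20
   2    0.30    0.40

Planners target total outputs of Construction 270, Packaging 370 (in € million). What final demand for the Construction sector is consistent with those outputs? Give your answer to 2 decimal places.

d_1 = 74.50

I − A =
  [   0.55    -0.20]
  [  -0.30     0.60]
d = (I − A) x:
  d_1 = (+0.55)·270 + (-0.20)·370 = 74.50
  d_2 = (-0.30)·270 + (+0.60)·370 = 141.00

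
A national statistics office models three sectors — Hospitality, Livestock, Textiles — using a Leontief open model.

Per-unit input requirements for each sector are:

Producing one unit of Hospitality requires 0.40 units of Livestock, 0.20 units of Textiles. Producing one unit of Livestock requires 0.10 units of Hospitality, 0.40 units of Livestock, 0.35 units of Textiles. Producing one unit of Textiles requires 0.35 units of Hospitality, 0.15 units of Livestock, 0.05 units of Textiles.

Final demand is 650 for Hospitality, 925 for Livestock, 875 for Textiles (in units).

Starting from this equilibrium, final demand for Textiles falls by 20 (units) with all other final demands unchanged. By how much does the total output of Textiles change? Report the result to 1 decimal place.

I − A =
  [   1.00    -0.10    -0.35]
  [  -0.40     0.60    -0.15]
  [  -0.20    -0.35     0.95]
Cofactors of I−A, C_ij = (−1)^(i+j)·(minor ij) (rows/columns in the sector order above):
  C_11 = (0.60)(0.95) − (-0.15)(-0.35) = 0.5175
  C_12 = −[(-0.40)(0.95) − (-0.15)(-0.20)] = 0.4100
  C_13 = (-0.40)(-0.35) − (0.60)(-0.20) = 0.2600
  C_21 = −[(-0.10)(0.95) − (-0.35)(-0.35)] = 0.2175
  C_22 = (1.00)(0.95) − (-0.35)(-0.20) = 0.8800
  C_23 = −[(1.00)(-0.35) − (-0.10)(-0.20)] = 0.3700
  C_31 = (-0.10)(-0.15) − (-0.35)(0.60) = 0.2250
  C_32 = −[(1.00)(-0.15) − (-0.35)(-0.40)] = 0.2900
  C_33 = (1.00)(0.60) − (-0.10)(-0.40) = 0.5600
det(I−A) = Σ_j (I−A)_1j·C_1j = (1.00)(0.5175) + (-0.10)(0.4100) + (-0.35)(0.2600) = 0.3855
adj(I−A) = Cᵀ =
  [ 0.5175   0.2175   0.2250]
  [ 0.4100   0.8800   0.2900]
  [ 0.2600   0.3700   0.5600]
(I − A)⁻¹ = adj(I−A) / det(I−A) ≈
  [   1.3424     0.5642     0.5837]
  [   1.0636     2.2827     0.7523]
  [   0.6744     0.9598     1.4527]
Δx = (I − A)⁻¹ Δd with Δd having -20 in the Textiles component and 0 elsewhere.
So Δx_T = L_TT · (-20), where L_TT = adj(I−A)_TT / det(I−A) = 0.5600 / 0.3855.
Δx_T = 0.5600 × (-20) / 0.3855 = -11.20 / 0.3855 ≈ -29.1.

Δx_T = -29.1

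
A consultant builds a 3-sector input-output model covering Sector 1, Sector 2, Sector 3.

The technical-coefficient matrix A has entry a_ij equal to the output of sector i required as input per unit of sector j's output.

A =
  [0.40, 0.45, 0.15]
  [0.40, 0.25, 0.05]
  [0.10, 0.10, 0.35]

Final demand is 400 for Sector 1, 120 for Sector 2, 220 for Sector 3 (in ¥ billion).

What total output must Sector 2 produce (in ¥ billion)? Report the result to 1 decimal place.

x_2 = 1116.3

I − A =
  [   0.60    -0.45    -0.15]
  [  -0.40     0.75    -0.05]
  [  -0.10    -0.10     0.65]
Cofactors of I−A, C_ij = (−1)^(i+j)·(minor ij) (rows/columns in the sector order above):
  C_11 = (0.75)(0.65) − (-0.05)(-0.10) = 0.4825
  C_12 = −[(-0.40)(0.65) − (-0.05)(-0.10)] = 0.2650
  C_13 = (-0.40)(-0.10) − (0.75)(-0.10) = 0.1150
  C_21 = −[(-0.45)(0.65) − (-0.15)(-0.10)] = 0.3075
  C_22 = (0.60)(0.65) − (-0.15)(-0.10) = 0.3750
  C_23 = −[(0.60)(-0.10) − (-0.45)(-0.10)] = 0.1050
  C_31 = (-0.45)(-0.05) − (-0.15)(0.75) = 0.1350
  C_32 = −[(0.60)(-0.05) − (-0.15)(-0.40)] = 0.0900
  C_33 = (0.60)(0.75) − (-0.45)(-0.40) = 0.2700
det(I−A) = Σ_j (I−A)_1j·C_1j = (0.60)(0.4825) + (-0.45)(0.2650) + (-0.15)(0.1150) = 0.1530
adj(I−A) = Cᵀ =
  [ 0.4825   0.3075   0.1350]
  [ 0.2650   0.3750   0.0900]
  [ 0.1150   0.1050   0.2700]
(I − A)⁻¹ = adj(I−A) / det(I−A) ≈
  [   3.1536     2.0098     0.8824]
  [   1.7320     2.4510     0.5882]
  [   0.7516     0.6863     1.7647]
x = (I − A)⁻¹ d = adj(I−A)·d / det(I−A), with det(I−A) = 0.1530:
  x_1 = (0.4825·400 + 0.3075·120 + 0.1350·220) / 0.1530 = 259.60 / 0.1530 ≈ 1696.7
  x_2 = (0.2650·400 + 0.3750·120 + 0.0900·220) / 0.1530 = 170.80 / 0.1530 ≈ 1116.3
  x_3 = (0.1150·400 + 0.1050·120 + 0.2700·220) / 0.1530 = 118.00 / 0.1530 ≈ 771.2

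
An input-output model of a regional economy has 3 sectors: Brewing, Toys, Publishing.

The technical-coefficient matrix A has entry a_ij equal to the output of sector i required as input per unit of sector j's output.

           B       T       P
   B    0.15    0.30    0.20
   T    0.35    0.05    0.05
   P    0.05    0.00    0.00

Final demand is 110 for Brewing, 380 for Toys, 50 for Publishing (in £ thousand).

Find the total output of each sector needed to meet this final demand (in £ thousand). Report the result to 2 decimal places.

x_B = 330.44, x_T = 525.24, x_P = 66.52

I − A =
  [   0.85    -0.30    -0.20]
  [  -0.35     0.95    -0.05]
  [  -0.05     0.00     1.00]
Cofactors of I−A, C_ij = (−1)^(i+j)·(minor ij) (rows/columns in the sector order above):
  C_11 = (0.95)(1.00) − (-0.05)(0.00) = 0.9500
  C_12 = −[(-0.35)(1.00) − (-0.05)(-0.05)] = 0.3525
  C_13 = (-0.35)(0.00) − (0.95)(-0.05) = 0.0475
  C_21 = −[(-0.30)(1.00) − (-0.20)(0.00)] = 0.3000
  C_22 = (0.85)(1.00) − (-0.20)(-0.05) = 0.8400
  C_23 = −[(0.85)(0.00) − (-0.30)(-0.05)] = 0.0150
  C_31 = (-0.30)(-0.05) − (-0.20)(0.95) = 0.2050
  C_32 = −[(0.85)(-0.05) − (-0.20)(-0.35)] = 0.1125
  C_33 = (0.85)(0.95) − (-0.30)(-0.35) = 0.7025
det(I−A) = Σ_j (I−A)_1j·C_1j = (0.85)(0.9500) + (-0.30)(0.3525) + (-0.20)(0.0475) = 0.69225
adj(I−A) = Cᵀ =
  [ 0.9500   0.3000   0.2050]
  [ 0.3525   0.8400   0.1125]
  [ 0.0475   0.0150   0.7025]
(I − A)⁻¹ = adj(I−A) / det(I−A) ≈
  [   1.3723     0.4334     0.2961]
  [   0.5092     1.2134     0.1625]
  [   0.0686     0.0217     1.0148]
x = (I − A)⁻¹ d = adj(I−A)·d / det(I−A), with det(I−A) = 0.69225:
  x_B = (0.9500·110 + 0.3000·380 + 0.2050·50) / 0.69225 = 228.75 / 0.69225 ≈ 330.44
  x_T = (0.3525·110 + 0.8400·380 + 0.1125·50) / 0.69225 = 363.60 / 0.69225 ≈ 525.24
  x_P = (0.0475·110 + 0.0150·380 + 0.7025·50) / 0.69225 = 46.05 / 0.69225 ≈ 66.52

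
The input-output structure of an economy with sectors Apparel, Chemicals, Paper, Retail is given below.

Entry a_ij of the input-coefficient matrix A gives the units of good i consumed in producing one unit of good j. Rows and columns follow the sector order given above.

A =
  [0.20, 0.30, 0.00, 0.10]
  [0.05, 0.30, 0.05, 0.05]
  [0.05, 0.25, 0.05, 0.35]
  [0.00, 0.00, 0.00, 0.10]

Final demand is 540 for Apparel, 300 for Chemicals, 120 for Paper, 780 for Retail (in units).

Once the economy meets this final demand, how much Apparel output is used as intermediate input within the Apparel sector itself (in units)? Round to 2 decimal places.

I − A =
  [   0.80    -0.30     0.00    -0.10]
  [  -0.05     0.70    -0.05    -0.05]
  [  -0.05    -0.25     0.95    -0.35]
  [   0.00     0.00     0.00     0.90]
Compute the cofactors C_ij = (−1)^(i+j)·(3×3 minor ij) of I−A; the adjugate is their transpose:
adj(I−A) = Cᵀ =
  [ 0.58725   0.25650   0.01350   0.08475]
  [ 0.04500   0.68400   0.03600   0.05700]
  [ 0.04275   0.19350   0.49050   0.20625]
  [ 0.00000   0.00000   0.00000   0.50700]
det(I−A) = Σ_j (I−A)_1j·C_1j = (0.80)(0.58725) + (-0.30)(0.04500) + (0.00)(0.04275) + (-0.10)(0.00000) = 0.4563
(I − A)⁻¹ = adj(I−A) / det(I−A) ≈
  [   1.2870     0.5621     0.0296     0.1857]
  [   0.0986     1.4990     0.0789     0.1249]
  [   0.0937     0.4241     1.0750     0.4520]
  [   0.0000     0.0000     0.0000     1.1111]
First solve x = (I − A)⁻¹ d = adj(I−A)·d / det(I−A); in particular x_A = (0.58725·540 + 0.25650·300 + 0.01350·120 + 0.08475·780) / 0.4563 = 461.79 / 0.4563 ≈ 1012.0316.
Intermediate flow from A to A: z_AA = a_AA · x_A = 0.20 × 461.79 / 0.4563 = 92.358 / 0.4563 ≈ 202.41.

z_AA = 202.41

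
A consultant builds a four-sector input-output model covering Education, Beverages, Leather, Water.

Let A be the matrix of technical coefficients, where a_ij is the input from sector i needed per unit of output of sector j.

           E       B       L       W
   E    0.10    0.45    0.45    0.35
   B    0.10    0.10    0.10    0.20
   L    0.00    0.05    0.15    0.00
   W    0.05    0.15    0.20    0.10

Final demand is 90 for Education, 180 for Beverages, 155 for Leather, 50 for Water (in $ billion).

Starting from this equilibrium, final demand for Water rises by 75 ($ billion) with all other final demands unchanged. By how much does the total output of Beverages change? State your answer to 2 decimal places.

Δx_B = 25.75

I − A =
  [   0.90    -0.45    -0.45    -0.35]
  [  -0.10     0.90    -0.10    -0.20]
  [   0.00    -0.05     0.85     0.00]
  [  -0.05    -0.15    -0.20     0.90]
Compute the cofactors C_ij = (−1)^(i+j)·(3×3 minor ij) of I−A; the adjugate is their transpose:
adj(I−A) = Cᵀ =
  [ 0.656500   0.412625   0.477750   0.347000]
  [ 0.085000   0.673625   0.167250   0.182750]
  [ 0.005000   0.039625   0.636000   0.010750]
  [ 0.051750   0.144000   0.195750   0.643500]
det(I−A) = Σ_j (I−A)_1j·C_1j = (0.90)(0.656500) + (-0.45)(0.085000) + (-0.45)(0.005000) + (-0.35)(0.051750) = 0.5322375
(I − A)⁻¹ = adj(I−A) / det(I−A) ≈
  [   1.2335     0.7753     0.8976     0.6520]
  [   0.1597     1.2656     0.3142     0.3434]
  [   0.0094     0.0744     1.1950     0.0202]
  [   0.0972     0.2706     0.3678     1.2090]
Δx = (I − A)⁻¹ Δd with Δd having +75 in the Water component and 0 elsewhere.
So Δx_B = L_BW · (+75), where L_BW = adj(I−A)_BW / det(I−A) = 0.182750 / 0.5322375.
Δx_B = 0.182750 × (+75) / 0.5322375 = 13.70625 / 0.5322375 ≈ 25.75.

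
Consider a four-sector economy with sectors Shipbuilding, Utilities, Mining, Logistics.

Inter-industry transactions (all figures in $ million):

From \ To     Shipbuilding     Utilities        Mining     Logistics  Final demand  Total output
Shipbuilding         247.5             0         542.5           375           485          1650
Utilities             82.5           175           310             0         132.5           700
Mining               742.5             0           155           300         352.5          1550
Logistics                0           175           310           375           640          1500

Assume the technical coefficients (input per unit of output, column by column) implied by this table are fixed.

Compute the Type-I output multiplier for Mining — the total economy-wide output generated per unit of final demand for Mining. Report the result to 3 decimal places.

m_M = 3.692

Technical coefficients a_ij = z_ij / X_j:
  a_SS = 247.5/1650 = 0.15, a_US = 82.5/1650 = 0.05, a_MS = 742.5/1650 = 0.45, a_LS = 0/1650 = 0.00
  a_SU = 0/700 = 0.00, a_UU = 175/700 = 0.25, a_MU = 0/700 = 0.00, a_LU = 175/700 = 0.25
  a_SM = 542.5/1550 = 0.35, a_UM = 310/1550 = 0.20, a_MM = 155/1550 = 0.10, a_LM = 310/1550 = 0.20
  a_SL = 375/1500 = 0.25, a_UL = 0/1500 = 0.00, a_ML = 300/1500 = 0.20, a_LL = 375/1500 = 0.25
I − A =
  [   0.85     0.00    -0.35    -0.25]
  [  -0.05     0.75    -0.20     0.00]
  [  -0.45     0.00     0.90    -0.20]
  [   0.00    -0.25    -0.20     0.75]
Compute the cofactors C_ij = (−1)^(i+j)·(3×3 minor ij) of I−A; the adjugate is their transpose:
adj(I−A) = Cᵀ =
  [ 0.466250   0.073750   0.246875   0.221250]
  [ 0.099250   0.399125   0.143125   0.071250]
  [ 0.255625   0.070625   0.475000   0.211875]
  [ 0.101250   0.151875   0.174375   0.455625]
det(I−A) = Σ_j (I−A)_1j·C_1j = (0.85)(0.466250) + (0.00)(0.099250) + (-0.35)(0.255625) + (-0.25)(0.101250) = 0.28153125
(I − A)⁻¹ = adj(I−A) / det(I−A) ≈
  [   1.6561     0.2620     0.8769     0.7859]
  [   0.3525     1.4177     0.5084     0.2531]
  [   0.9080     0.2509     1.6872     0.7526]
  [   0.3596     0.5395     0.6194     1.6184]
The output multiplier for sector j is the column-j sum of the Leontief inverse (I − A)⁻¹ = adj(I−A) / det(I−A).
Column M of adj(I−A): (0.246875, 0.143125, 0.475000, 0.174375); det(I−A) = 0.28153125.
m_M = (0.246875 + 0.143125 + 0.475000 + 0.174375) / 0.28153125 = 1.039375 / 0.28153125 ≈ 3.692.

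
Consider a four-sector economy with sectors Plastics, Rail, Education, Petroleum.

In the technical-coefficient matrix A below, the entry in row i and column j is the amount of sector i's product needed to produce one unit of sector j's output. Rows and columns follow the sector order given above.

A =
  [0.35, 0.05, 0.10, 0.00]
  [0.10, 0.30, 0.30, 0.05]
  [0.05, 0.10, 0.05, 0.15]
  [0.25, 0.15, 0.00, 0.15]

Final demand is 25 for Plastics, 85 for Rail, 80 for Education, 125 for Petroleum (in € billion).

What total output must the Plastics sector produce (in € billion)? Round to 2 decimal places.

x_1 = 76.44

I − A =
  [   0.65    -0.05    -0.10     0.00]
  [  -0.10     0.70    -0.30    -0.05]
  [  -0.05    -0.10     0.95    -0.15]
  [  -0.25    -0.15     0.00     0.85]
Compute the cofactors C_ij = (−1)^(i+j)·(3×3 minor ij) of I−A; the adjugate is their transpose:
adj(I−A) = Cᵀ =
  [ 0.525875   0.051125   0.071500   0.015625]
  [ 0.116625   0.516875   0.175500   0.061375]
  [ 0.067625   0.073875   0.377000   0.070875]
  [ 0.175250   0.106250   0.052000   0.402750]
det(I−A) = Σ_j (I−A)_1j·C_1j = (0.65)(0.525875) + (-0.05)(0.116625) + (-0.10)(0.067625) + (0.00)(0.175250) = 0.329225
(I − A)⁻¹ = adj(I−A) / det(I−A) ≈
  [   1.5973     0.1553     0.2172     0.0475]
  [   0.3542     1.5700     0.5331     0.1864]
  [   0.2054     0.2244     1.1451     0.2153]
  [   0.5323     0.3227     0.1579     1.2233]
x = (I − A)⁻¹ d = adj(I−A)·d / det(I−A), with det(I−A) = 0.329225:
  x_1 = (0.525875·25 + 0.051125·85 + 0.071500·80 + 0.015625·125) / 0.329225 = 25.165625 / 0.329225 ≈ 76.44
  x_2 = (0.116625·25 + 0.516875·85 + 0.175500·80 + 0.061375·125) / 0.329225 = 68.561875 / 0.329225 ≈ 208.25
  x_3 = (0.067625·25 + 0.073875·85 + 0.377000·80 + 0.070875·125) / 0.329225 = 46.989375 / 0.329225 ≈ 142.73
  x_4 = (0.175250·25 + 0.106250·85 + 0.052000·80 + 0.402750·125) / 0.329225 = 67.91625 / 0.329225 ≈ 206.29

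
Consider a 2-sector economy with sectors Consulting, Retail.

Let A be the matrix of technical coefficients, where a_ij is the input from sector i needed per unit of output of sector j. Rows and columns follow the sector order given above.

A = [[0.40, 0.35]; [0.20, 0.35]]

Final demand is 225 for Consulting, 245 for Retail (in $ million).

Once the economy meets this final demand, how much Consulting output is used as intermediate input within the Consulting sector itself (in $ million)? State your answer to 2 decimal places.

I − A =
  [   0.60    -0.35]
  [  -0.20     0.65]
det(I−A) = (0.60)(0.65) − (-0.35)(-0.20) = 0.3200
adj(I−A) = [[0.65, 0.35], [0.20, 0.60]]
(I − A)⁻¹ = adj(I−A) / det(I−A) ≈
  [   2.0313     1.0938]
  [   0.6250     1.8750]
First solve x = (I − A)⁻¹ d = adj(I−A)·d / det(I−A); in particular x_C = (0.65·225 + 0.35·245) / 0.3200 = 232.00 / 0.3200 = 725.0000.
Intermediate flow from C to C: z_CC = a_CC · x_C = 0.40 × 232.00 / 0.3200 = 92.80 / 0.3200 = 290.00.

z_CC = 290.00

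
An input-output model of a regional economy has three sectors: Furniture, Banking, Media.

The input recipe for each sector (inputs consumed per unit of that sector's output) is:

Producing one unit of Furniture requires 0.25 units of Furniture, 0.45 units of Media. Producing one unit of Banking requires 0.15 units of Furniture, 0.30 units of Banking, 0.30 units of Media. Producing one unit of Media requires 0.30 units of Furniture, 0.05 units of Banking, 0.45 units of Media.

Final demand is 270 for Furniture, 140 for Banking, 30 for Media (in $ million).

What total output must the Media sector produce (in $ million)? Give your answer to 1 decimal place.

I − A =
  [   0.75    -0.15    -0.30]
  [   0.00     0.70    -0.05]
  [  -0.45    -0.30     0.55]
Cofactors of I−A, C_ij = (−1)^(i+j)·(minor ij) (rows/columns in the sector order above):
  C_11 = (0.70)(0.55) − (-0.05)(-0.30) = 0.3700
  C_12 = −[(0.00)(0.55) − (-0.05)(-0.45)] = 0.0225
  C_13 = (0.00)(-0.30) − (0.70)(-0.45) = 0.3150
  C_21 = −[(-0.15)(0.55) − (-0.30)(-0.30)] = 0.1725
  C_22 = (0.75)(0.55) − (-0.30)(-0.45) = 0.2775
  C_23 = −[(0.75)(-0.30) − (-0.15)(-0.45)] = 0.2925
  C_31 = (-0.15)(-0.05) − (-0.30)(0.70) = 0.2175
  C_32 = −[(0.75)(-0.05) − (-0.30)(0.00)] = 0.0375
  C_33 = (0.75)(0.70) − (-0.15)(0.00) = 0.5250
det(I−A) = Σ_j (I−A)_1j·C_1j = (0.75)(0.3700) + (-0.15)(0.0225) + (-0.30)(0.3150) = 0.179625
adj(I−A) = Cᵀ =
  [ 0.3700   0.1725   0.2175]
  [ 0.0225   0.2775   0.0375]
  [ 0.3150   0.2925   0.5250]
(I − A)⁻¹ = adj(I−A) / det(I−A) ≈
  [   2.0598     0.9603     1.2109]
  [   0.1253     1.5449     0.2088]
  [   1.7537     1.6284     2.9228]
x = (I − A)⁻¹ d = adj(I−A)·d / det(I−A), with det(I−A) = 0.179625:
  x_1 = (0.3700·270 + 0.1725·140 + 0.2175·30) / 0.179625 = 130.575 / 0.179625 ≈ 726.9
  x_2 = (0.0225·270 + 0.2775·140 + 0.0375·30) / 0.179625 = 46.05 / 0.179625 ≈ 256.4
  x_3 = (0.3150·270 + 0.2925·140 + 0.5250·30) / 0.179625 = 141.75 / 0.179625 ≈ 789.1

x_3 = 789.1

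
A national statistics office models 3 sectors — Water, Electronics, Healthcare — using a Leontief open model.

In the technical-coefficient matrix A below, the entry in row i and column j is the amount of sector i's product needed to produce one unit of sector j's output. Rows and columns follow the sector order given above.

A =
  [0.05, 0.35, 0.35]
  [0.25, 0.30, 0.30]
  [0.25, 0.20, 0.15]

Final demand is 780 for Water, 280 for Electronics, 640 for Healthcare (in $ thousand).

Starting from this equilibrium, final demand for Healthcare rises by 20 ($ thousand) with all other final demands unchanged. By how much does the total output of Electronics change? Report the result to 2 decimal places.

Δx_E = 22.65

I − A =
  [   0.95    -0.35    -0.35]
  [  -0.25     0.70    -0.30]
  [  -0.25    -0.20     0.85]
Cofactors of I−A, C_ij = (−1)^(i+j)·(minor ij) (rows/columns in the sector order above):
  C_11 = (0.70)(0.85) − (-0.30)(-0.20) = 0.5350
  C_12 = −[(-0.25)(0.85) − (-0.30)(-0.25)] = 0.2875
  C_13 = (-0.25)(-0.20) − (0.70)(-0.25) = 0.2250
  C_21 = −[(-0.35)(0.85) − (-0.35)(-0.20)] = 0.3675
  C_22 = (0.95)(0.85) − (-0.35)(-0.25) = 0.7200
  C_23 = −[(0.95)(-0.20) − (-0.35)(-0.25)] = 0.2775
  C_31 = (-0.35)(-0.30) − (-0.35)(0.70) = 0.3500
  C_32 = −[(0.95)(-0.30) − (-0.35)(-0.25)] = 0.3725
  C_33 = (0.95)(0.70) − (-0.35)(-0.25) = 0.5775
det(I−A) = Σ_j (I−A)_1j·C_1j = (0.95)(0.5350) + (-0.35)(0.2875) + (-0.35)(0.2250) = 0.328875
adj(I−A) = Cᵀ =
  [ 0.5350   0.3675   0.3500]
  [ 0.2875   0.7200   0.3725]
  [ 0.2250   0.2775   0.5775]
(I − A)⁻¹ = adj(I−A) / det(I−A) ≈
  [   1.6268     1.1174     1.0642]
  [   0.8742     2.1893     1.1326]
  [   0.6842     0.8438     1.7560]
Δx = (I − A)⁻¹ Δd with Δd having +20 in the Healthcare component and 0 elsewhere.
So Δx_E = L_EH · (+20), where L_EH = adj(I−A)_EH / det(I−A) = 0.3725 / 0.328875.
Δx_E = 0.3725 × (+20) / 0.328875 = 7.45 / 0.328875 ≈ 22.65.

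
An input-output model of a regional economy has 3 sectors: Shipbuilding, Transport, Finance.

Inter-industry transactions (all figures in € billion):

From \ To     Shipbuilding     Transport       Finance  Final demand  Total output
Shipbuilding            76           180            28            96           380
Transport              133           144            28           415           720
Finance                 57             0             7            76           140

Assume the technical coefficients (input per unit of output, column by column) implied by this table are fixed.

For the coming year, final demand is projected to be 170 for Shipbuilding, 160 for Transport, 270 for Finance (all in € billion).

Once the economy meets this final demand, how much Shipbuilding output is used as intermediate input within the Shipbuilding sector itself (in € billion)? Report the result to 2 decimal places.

Technical coefficients a_ij = z_ij / X_j:
  a_SS = 76/380 = 0.20, a_TS = 133/380 = 0.35, a_FS = 57/380 = 0.15
  a_ST = 180/720 = 0.25, a_TT = 144/720 = 0.20, a_FT = 0/720 = 0.00
  a_SF = 28/140 = 0.20, a_TF = 28/140 = 0.20, a_FF = 7/140 = 0.05
I − A =
  [   0.80    -0.25    -0.20]
  [  -0.35     0.80    -0.20]
  [  -0.15     0.00     0.95]
Cofactors of I−A, C_ij = (−1)^(i+j)·(minor ij) (rows/columns in the sector order above):
  C_11 = (0.80)(0.95) − (-0.20)(0.00) = 0.7600
  C_12 = −[(-0.35)(0.95) − (-0.20)(-0.15)] = 0.3625
  C_13 = (-0.35)(0.00) − (0.80)(-0.15) = 0.1200
  C_21 = −[(-0.25)(0.95) − (-0.20)(0.00)] = 0.2375
  C_22 = (0.80)(0.95) − (-0.20)(-0.15) = 0.7300
  C_23 = −[(0.80)(0.00) − (-0.25)(-0.15)] = 0.0375
  C_31 = (-0.25)(-0.20) − (-0.20)(0.80) = 0.2100
  C_32 = −[(0.80)(-0.20) − (-0.20)(-0.35)] = 0.2300
  C_33 = (0.80)(0.80) − (-0.25)(-0.35) = 0.5525
det(I−A) = Σ_j (I−A)_1j·C_1j = (0.80)(0.7600) + (-0.25)(0.3625) + (-0.20)(0.1200) = 0.493375
adj(I−A) = Cᵀ =
  [ 0.7600   0.2375   0.2100]
  [ 0.3625   0.7300   0.2300]
  [ 0.1200   0.0375   0.5525]
(I − A)⁻¹ = adj(I−A) / det(I−A) ≈
  [   1.5404     0.4814     0.4256]
  [   0.7347     1.4796     0.4662]
  [   0.2432     0.0760     1.1198]
First solve x = (I − A)⁻¹ d = adj(I−A)·d / det(I−A); in particular x_S = (0.7600·170 + 0.2375·160 + 0.2100·270) / 0.493375 = 223.90 / 0.493375 ≈ 453.8130.
Intermediate flow from S to S: z_SS = a_SS · x_S = 0.20 × 223.90 / 0.493375 = 44.78 / 0.493375 ≈ 90.76.

z_SS = 90.76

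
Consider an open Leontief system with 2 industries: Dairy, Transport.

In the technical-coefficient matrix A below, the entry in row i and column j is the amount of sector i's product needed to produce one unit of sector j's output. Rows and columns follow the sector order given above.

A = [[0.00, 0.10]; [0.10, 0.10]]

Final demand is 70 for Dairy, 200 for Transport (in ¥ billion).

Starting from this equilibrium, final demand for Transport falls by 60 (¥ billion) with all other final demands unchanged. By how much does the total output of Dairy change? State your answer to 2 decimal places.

Δx_D = -6.74

I − A =
  [   1.00    -0.10]
  [  -0.10     0.90]
det(I−A) = (1.00)(0.90) − (-0.10)(-0.10) = 0.8900
adj(I−A) = [[0.90, 0.10], [0.10, 1.00]]
(I − A)⁻¹ = adj(I−A) / det(I−A) ≈
  [   1.0112     0.1124]
  [   0.1124     1.1236]
Δx = (I − A)⁻¹ Δd with Δd having -60 in the Transport component and 0 elsewhere.
So Δx_D = L_DT · (-60), where L_DT = adj(I−A)_DT / det(I−A) = 0.10 / 0.8900.
Δx_D = 0.10 × (-60) / 0.8900 = -6.00 / 0.8900 ≈ -6.74.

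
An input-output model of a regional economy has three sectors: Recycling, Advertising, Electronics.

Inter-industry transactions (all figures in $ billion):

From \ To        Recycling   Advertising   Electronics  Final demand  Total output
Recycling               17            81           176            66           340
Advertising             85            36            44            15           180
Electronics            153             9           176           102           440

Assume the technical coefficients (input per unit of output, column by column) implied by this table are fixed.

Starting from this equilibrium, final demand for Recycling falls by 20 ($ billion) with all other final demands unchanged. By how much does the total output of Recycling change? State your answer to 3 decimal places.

Technical coefficients a_ij = z_ij / X_j:
  a_RR = 17/340 = 0.05, a_AR = 85/340 = 0.25, a_ER = 153/340 = 0.45
  a_RA = 81/180 = 0.45, a_AA = 36/180 = 0.20, a_EA = 9/180 = 0.05
  a_RE = 176/440 = 0.40, a_AE = 44/440 = 0.10, a_EE = 176/440 = 0.40
I − A =
  [   0.95    -0.45    -0.40]
  [  -0.25     0.80    -0.10]
  [  -0.45    -0.05     0.60]
Cofactors of I−A, C_ij = (−1)^(i+j)·(minor ij) (rows/columns in the sector order above):
  C_11 = (0.80)(0.60) − (-0.10)(-0.05) = 0.4750
  C_12 = −[(-0.25)(0.60) − (-0.10)(-0.45)] = 0.1950
  C_13 = (-0.25)(-0.05) − (0.80)(-0.45) = 0.3725
  C_21 = −[(-0.45)(0.60) − (-0.40)(-0.05)] = 0.2900
  C_22 = (0.95)(0.60) − (-0.40)(-0.45) = 0.3900
  C_23 = −[(0.95)(-0.05) − (-0.45)(-0.45)] = 0.2500
  C_31 = (-0.45)(-0.10) − (-0.40)(0.80) = 0.3650
  C_32 = −[(0.95)(-0.10) − (-0.40)(-0.25)] = 0.1950
  C_33 = (0.95)(0.80) − (-0.45)(-0.25) = 0.6475
det(I−A) = Σ_j (I−A)_1j·C_1j = (0.95)(0.4750) + (-0.45)(0.1950) + (-0.40)(0.3725) = 0.2145
adj(I−A) = Cᵀ =
  [ 0.4750   0.2900   0.3650]
  [ 0.1950   0.3900   0.1950]
  [ 0.3725   0.2500   0.6475]
(I − A)⁻¹ = adj(I−A) / det(I−A) ≈
  [   2.2145     1.3520     1.7016]
  [   0.9091     1.8182     0.9091]
  [   1.7366     1.1655     3.0186]
Δx = (I − A)⁻¹ Δd with Δd having -20 in the Recycling component and 0 elsewhere.
So Δx_R = L_RR · (-20), where L_RR = adj(I−A)_RR / det(I−A) = 0.4750 / 0.2145.
Δx_R = 0.4750 × (-20) / 0.2145 = -9.50 / 0.2145 ≈ -44.289.

Δx_R = -44.289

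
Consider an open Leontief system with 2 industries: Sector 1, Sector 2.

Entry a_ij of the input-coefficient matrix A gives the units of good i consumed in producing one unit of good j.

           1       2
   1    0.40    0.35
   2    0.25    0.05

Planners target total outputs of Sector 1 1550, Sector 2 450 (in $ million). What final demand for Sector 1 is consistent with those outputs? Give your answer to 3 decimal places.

d_1 = 772.500

I − A =
  [   0.60    -0.35]
  [  -0.25     0.95]
d = (I − A) x:
  d_1 = (+0.60)·1550 + (-0.35)·450 = 772.500
  d_2 = (-0.25)·1550 + (+0.95)·450 = 40.000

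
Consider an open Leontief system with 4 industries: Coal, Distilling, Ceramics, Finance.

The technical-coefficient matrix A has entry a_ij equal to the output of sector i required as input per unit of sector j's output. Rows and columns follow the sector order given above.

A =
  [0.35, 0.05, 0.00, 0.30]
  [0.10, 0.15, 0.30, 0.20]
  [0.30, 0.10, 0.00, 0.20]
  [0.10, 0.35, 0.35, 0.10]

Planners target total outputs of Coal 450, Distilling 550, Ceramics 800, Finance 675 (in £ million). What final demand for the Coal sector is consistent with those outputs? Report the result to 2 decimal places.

d_1 = 62.50

I − A =
  [   0.65    -0.05     0.00    -0.30]
  [  -0.10     0.85    -0.30    -0.20]
  [  -0.30    -0.10     1.00    -0.20]
  [  -0.10    -0.35    -0.35     0.90]
d = (I − A) x:
  d_1 = (+0.65)·450 + (-0.05)·550 + (+0.00)·800 + (-0.30)·675 = 62.50
  d_2 = (-0.10)·450 + (+0.85)·550 + (-0.30)·800 + (-0.20)·675 = 47.50
  d_3 = (-0.30)·450 + (-0.10)·550 + (+1.00)·800 + (-0.20)·675 = 475.00
  d_4 = (-0.10)·450 + (-0.35)·550 + (-0.35)·800 + (+0.90)·675 = 90.00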